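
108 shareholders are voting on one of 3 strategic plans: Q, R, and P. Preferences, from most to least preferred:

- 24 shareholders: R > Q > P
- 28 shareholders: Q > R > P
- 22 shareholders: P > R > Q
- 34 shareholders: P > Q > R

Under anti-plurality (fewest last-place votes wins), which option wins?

Q

Last-place votes: Q 22, R 34, P 52.
Q is ranked last by the fewest voters, so Q wins.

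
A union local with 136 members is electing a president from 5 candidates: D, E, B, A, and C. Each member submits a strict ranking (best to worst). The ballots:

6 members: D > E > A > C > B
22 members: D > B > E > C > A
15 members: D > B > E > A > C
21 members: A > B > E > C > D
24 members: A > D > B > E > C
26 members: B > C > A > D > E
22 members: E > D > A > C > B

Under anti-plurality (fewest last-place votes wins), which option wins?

D

Last-place votes: D 21, E 26, B 28, A 22, C 39.
D is ranked last by the fewest voters, so D wins.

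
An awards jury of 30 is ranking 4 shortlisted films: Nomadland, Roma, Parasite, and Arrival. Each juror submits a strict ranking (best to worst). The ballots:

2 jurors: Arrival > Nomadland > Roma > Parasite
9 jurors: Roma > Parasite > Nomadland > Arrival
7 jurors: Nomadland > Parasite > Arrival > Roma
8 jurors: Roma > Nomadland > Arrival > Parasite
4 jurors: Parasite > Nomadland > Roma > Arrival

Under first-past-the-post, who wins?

Roma

First-place votes: Nomadland 7, Roma 17, Parasite 4, Arrival 2.
Roma has the most first-place votes.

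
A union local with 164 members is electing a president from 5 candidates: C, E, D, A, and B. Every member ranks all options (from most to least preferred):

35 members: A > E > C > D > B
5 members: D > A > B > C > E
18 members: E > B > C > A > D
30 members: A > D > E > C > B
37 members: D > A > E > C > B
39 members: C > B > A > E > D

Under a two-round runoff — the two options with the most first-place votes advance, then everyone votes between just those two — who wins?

Round 1 first-place votes: C 39, E 18, D 42, A 65, B 0.
A and D advance.
Runoff: A is preferred to D by 122 voters; D by 42.
A wins the runoff.

A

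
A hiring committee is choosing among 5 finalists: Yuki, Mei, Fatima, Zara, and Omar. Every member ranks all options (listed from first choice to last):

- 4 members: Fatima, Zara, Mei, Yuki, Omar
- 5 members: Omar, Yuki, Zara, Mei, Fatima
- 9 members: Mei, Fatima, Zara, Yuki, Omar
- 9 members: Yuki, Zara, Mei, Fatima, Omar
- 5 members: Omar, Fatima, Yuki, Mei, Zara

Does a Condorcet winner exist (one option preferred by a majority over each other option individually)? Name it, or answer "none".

none

Checking pairwise contests:
Fatima beats Yuki 18–14.
Yuki beats Mei 19–13.
Mei beats Fatima 23–9.
Yuki beats Zara 19–13.
Yuki beats Omar 22–10.
Every option loses at least one head-to-head, so there is no Condorcet winner.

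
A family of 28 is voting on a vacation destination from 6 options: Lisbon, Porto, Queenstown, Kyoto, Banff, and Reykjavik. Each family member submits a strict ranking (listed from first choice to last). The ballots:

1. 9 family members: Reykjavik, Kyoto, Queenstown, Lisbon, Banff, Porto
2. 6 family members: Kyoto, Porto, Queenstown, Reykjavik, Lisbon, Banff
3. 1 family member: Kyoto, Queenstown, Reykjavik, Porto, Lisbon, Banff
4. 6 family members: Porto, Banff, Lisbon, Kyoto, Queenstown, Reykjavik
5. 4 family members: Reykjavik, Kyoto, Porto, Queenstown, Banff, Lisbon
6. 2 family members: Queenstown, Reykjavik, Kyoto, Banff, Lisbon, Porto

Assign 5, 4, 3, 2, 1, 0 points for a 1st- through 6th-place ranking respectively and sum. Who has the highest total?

Lisbon: 9·2 + 6·1 + 1·1 + 6·3 + 4·0 + 2·1 = 45
Porto: 9·0 + 6·4 + 1·2 + 6·5 + 4·3 + 2·0 = 68
Queenstown: 9·3 + 6·3 + 1·4 + 6·1 + 4·2 + 2·5 = 73
Kyoto: 9·4 + 6·5 + 1·5 + 6·2 + 4·4 + 2·3 = 105
Banff: 9·1 + 6·0 + 1·0 + 6·4 + 4·1 + 2·2 = 41
Reykjavik: 9·5 + 6·2 + 1·3 + 6·0 + 4·5 + 2·4 = 88
Kyoto has the highest Borda score (105).

Kyoto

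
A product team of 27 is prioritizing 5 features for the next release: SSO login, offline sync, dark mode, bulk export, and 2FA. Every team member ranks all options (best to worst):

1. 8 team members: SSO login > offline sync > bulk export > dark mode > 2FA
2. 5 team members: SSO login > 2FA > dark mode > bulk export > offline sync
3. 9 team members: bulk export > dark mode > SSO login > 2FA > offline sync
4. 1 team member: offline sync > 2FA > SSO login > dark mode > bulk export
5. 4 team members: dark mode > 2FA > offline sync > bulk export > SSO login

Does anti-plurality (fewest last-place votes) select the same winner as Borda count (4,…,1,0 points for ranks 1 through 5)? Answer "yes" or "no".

Anti-plurality — last-place votes: SSO login 4, offline sync 14, dark mode 0, bulk export 1, 2FA 8. Winner: dark mode.
Borda — scores: SSO login 72, offline sync 36, dark mode 62, bulk export 61, 2FA 39. Winner: SSO login.
The two methods disagree.

no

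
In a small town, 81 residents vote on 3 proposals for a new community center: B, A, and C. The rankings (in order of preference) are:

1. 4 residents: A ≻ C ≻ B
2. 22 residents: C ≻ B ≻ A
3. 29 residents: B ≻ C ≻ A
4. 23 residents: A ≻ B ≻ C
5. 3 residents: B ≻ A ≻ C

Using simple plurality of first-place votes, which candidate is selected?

First-place votes: B 32, A 27, C 22.
B has the most first-place votes.

B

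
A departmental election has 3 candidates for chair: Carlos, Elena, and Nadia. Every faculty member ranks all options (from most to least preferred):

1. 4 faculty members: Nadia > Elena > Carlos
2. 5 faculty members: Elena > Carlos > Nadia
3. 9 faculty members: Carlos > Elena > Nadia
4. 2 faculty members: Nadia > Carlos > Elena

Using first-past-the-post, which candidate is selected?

Carlos

First-place votes: Carlos 9, Elena 5, Nadia 6.
Carlos has the most first-place votes.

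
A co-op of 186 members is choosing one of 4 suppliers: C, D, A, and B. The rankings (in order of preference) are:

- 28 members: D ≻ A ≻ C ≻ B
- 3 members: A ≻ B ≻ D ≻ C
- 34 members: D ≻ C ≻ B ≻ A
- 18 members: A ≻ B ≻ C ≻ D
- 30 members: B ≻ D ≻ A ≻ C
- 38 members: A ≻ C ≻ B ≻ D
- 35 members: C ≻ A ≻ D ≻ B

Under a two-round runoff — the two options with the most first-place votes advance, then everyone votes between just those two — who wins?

A

Round 1 first-place votes: C 35, D 62, A 59, B 30.
D and A advance.
Runoff: D is preferred to A by 92 voters; A by 94.
A wins the runoff.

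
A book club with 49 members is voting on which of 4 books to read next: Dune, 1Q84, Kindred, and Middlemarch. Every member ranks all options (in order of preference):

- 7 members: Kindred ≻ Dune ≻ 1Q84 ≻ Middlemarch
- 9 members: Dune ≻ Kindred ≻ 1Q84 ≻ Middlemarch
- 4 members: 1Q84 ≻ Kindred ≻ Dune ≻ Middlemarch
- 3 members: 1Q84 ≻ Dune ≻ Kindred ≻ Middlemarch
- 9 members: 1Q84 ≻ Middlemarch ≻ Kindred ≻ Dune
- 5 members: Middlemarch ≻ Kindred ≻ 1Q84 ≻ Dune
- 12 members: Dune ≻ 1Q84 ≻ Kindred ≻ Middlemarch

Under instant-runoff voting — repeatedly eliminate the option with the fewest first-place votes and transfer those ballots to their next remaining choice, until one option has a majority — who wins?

Dune

Round 1: Dune 21, 1Q84 16, Kindred 7, Middlemarch 5. Eliminate Middlemarch.
Round 2: Dune 21, 1Q84 16, Kindred 12. Eliminate Kindred.
Round 3: Dune 28, 1Q84 21. Dune has a majority.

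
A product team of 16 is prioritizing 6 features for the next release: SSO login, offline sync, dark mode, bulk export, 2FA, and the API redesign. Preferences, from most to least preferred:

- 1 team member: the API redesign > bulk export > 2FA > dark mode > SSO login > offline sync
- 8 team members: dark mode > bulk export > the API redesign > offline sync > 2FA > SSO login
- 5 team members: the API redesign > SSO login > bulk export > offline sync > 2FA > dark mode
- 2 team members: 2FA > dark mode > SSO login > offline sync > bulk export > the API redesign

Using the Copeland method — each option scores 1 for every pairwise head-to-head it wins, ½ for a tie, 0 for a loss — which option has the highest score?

dark mode

SSO login: ties offline sync; loses to dark mode, bulk export, 2FA, and the API redesign → score 0.5.
offline sync: beats 2FA; ties SSO login; loses to dark mode, bulk export, and the API redesign → score 1.5.
dark mode: beats SSO login, offline sync, bulk export, and the API redesign; ties 2FA → score 4.5.
bulk export: beats SSO login, offline sync, 2FA, and the API redesign; loses to dark mode → score 4.
2FA: beats SSO login; ties dark mode; loses to offline sync, bulk export, and the API redesign → score 1.5.
the API redesign: beats SSO login, offline sync, and 2FA; loses to dark mode and bulk export → score 3.
dark mode has the best pairwise record.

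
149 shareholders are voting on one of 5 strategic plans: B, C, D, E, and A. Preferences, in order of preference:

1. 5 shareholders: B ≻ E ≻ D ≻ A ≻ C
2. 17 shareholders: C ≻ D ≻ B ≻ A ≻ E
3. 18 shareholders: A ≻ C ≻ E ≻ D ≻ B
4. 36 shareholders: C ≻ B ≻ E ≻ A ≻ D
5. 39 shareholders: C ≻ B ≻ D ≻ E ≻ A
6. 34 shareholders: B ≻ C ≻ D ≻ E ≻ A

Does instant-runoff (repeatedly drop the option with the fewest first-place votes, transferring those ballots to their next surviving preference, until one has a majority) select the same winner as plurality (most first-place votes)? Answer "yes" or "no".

yes

Instant-runoff — R1 B 39, C 92, D 0, E 0, A 18 (C winner). Winner: C.
Plurality — first-place votes: B 39, C 92, D 0, E 0, A 18. Winner: C.
The two methods agree.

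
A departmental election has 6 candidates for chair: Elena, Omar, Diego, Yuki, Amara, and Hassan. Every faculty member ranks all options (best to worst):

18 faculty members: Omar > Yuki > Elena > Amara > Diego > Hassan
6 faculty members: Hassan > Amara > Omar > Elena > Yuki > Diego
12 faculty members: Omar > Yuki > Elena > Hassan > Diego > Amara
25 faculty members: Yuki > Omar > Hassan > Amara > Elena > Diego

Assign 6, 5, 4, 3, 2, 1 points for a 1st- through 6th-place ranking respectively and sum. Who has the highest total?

Elena: 18·4 + 6·3 + 12·4 + 25·2 = 188
Omar: 18·6 + 6·4 + 12·6 + 25·5 = 329
Diego: 18·2 + 6·1 + 12·2 + 25·1 = 91
Yuki: 18·5 + 6·2 + 12·5 + 25·6 = 312
Amara: 18·3 + 6·5 + 12·1 + 25·3 = 171
Hassan: 18·1 + 6·6 + 12·3 + 25·4 = 190
Omar has the highest Borda score (329).

Omar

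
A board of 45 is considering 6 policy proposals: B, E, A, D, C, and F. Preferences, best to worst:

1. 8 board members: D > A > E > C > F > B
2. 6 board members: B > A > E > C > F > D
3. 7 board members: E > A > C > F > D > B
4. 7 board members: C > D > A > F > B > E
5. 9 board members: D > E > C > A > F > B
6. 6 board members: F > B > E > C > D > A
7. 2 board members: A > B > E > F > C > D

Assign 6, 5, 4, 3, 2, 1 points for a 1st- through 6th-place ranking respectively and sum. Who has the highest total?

B: 8·1 + 6·6 + 7·1 + 7·2 + 9·1 + 6·5 + 2·5 = 114
E: 8·4 + 6·4 + 7·6 + 7·1 + 9·5 + 6·4 + 2·4 = 182
A: 8·5 + 6·5 + 7·5 + 7·4 + 9·3 + 6·1 + 2·6 = 178
D: 8·6 + 6·1 + 7·2 + 7·5 + 9·6 + 6·2 + 2·1 = 171
C: 8·3 + 6·3 + 7·4 + 7·6 + 9·4 + 6·3 + 2·2 = 170
F: 8·2 + 6·2 + 7·3 + 7·3 + 9·2 + 6·6 + 2·3 = 130
E has the highest Borda score (182).

E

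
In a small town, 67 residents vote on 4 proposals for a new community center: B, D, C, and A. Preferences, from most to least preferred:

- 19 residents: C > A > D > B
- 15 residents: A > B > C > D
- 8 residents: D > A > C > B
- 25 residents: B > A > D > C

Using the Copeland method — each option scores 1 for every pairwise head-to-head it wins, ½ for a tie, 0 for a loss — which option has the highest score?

B: beats D and C; loses to A → score 2.
D: loses to B, C, and A → score 0.
C: beats D; loses to B and A → score 1.
A: beats B, D, and C → score 3.
A has the best pairwise record.

A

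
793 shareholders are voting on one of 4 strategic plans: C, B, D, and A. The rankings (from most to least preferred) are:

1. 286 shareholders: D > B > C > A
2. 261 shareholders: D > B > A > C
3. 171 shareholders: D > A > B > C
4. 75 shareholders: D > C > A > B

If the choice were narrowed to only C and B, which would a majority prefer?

Voters preferring C to B: 75; preferring B to C: 718.
B wins the head-to-head.

B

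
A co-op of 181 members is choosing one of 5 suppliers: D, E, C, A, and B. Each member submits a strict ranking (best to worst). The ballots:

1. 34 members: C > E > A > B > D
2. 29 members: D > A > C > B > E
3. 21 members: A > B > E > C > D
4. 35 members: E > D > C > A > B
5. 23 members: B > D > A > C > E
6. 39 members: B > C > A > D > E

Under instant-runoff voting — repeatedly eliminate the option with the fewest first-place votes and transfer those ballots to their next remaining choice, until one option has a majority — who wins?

C

Round 1: D 29, E 35, C 34, A 21, B 62. Eliminate A.
Round 2: D 29, E 35, C 34, B 83. Eliminate D.
Round 3: E 35, C 63, B 83. Eliminate E.
Round 4: C 98, B 83. C has a majority.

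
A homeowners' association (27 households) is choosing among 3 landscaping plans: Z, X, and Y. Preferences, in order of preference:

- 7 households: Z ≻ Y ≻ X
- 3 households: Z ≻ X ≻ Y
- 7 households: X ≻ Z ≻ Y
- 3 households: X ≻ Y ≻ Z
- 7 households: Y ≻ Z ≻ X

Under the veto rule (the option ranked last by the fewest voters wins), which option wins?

Last-place votes: Z 3, X 14, Y 10.
Z is ranked last by the fewest voters, so Z wins.

Z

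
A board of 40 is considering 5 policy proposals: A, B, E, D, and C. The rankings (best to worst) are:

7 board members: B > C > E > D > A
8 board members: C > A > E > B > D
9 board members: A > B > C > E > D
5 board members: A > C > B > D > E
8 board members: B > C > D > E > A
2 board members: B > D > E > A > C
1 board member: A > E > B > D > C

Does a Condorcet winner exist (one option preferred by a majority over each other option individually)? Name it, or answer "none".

none

Checking pairwise contests:
C beats A 23–17.
A beats B 23–17.
A beats E 23–17.
A beats D 23–17.
B beats C 27–13.
Every option loses at least one head-to-head, so there is no Condorcet winner.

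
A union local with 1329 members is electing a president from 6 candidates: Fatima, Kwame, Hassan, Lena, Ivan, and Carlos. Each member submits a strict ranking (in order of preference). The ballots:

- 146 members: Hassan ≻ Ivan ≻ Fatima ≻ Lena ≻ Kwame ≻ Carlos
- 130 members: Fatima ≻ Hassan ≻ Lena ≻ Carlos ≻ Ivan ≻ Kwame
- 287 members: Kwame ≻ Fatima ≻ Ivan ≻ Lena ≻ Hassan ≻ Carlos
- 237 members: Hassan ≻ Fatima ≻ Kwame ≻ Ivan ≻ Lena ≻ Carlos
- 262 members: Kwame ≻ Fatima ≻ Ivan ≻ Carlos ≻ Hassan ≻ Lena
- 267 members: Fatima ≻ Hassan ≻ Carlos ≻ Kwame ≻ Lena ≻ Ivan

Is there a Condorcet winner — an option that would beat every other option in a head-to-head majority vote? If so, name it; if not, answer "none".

Fatima

Fatima vs Kwame: 780–549 for Fatima.
Fatima vs Hassan: 946–383 for Fatima.
Fatima vs Lena: 1329–0 for Fatima.
Fatima vs Ivan: 1183–146 for Fatima.
Fatima vs Carlos: 1329–0 for Fatima.
Fatima beats every other option head-to-head.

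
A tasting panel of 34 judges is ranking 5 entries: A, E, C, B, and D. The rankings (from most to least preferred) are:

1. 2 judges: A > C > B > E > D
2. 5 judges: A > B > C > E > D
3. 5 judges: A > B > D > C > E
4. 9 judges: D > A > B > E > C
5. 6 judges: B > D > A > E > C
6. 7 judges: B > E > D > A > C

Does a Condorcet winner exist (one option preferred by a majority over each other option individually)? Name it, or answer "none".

none

Checking pairwise contests:
D beats A 22–12.
A beats E 27–7.
A beats C 34–0.
A beats B 21–13.
B beats D 25–9.
Every option loses at least one head-to-head, so there is no Condorcet winner.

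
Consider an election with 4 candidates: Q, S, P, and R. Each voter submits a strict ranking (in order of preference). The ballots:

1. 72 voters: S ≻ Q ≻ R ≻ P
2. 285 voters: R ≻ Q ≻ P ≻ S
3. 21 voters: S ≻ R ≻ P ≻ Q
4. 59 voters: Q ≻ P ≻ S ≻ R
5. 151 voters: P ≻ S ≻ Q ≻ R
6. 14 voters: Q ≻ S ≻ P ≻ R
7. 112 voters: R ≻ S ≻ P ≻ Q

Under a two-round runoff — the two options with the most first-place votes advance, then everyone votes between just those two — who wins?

R

Round 1 first-place votes: Q 73, S 93, P 151, R 397.
R and P advance.
Runoff: R is preferred to P by 490 voters; P by 224.
R wins the runoff.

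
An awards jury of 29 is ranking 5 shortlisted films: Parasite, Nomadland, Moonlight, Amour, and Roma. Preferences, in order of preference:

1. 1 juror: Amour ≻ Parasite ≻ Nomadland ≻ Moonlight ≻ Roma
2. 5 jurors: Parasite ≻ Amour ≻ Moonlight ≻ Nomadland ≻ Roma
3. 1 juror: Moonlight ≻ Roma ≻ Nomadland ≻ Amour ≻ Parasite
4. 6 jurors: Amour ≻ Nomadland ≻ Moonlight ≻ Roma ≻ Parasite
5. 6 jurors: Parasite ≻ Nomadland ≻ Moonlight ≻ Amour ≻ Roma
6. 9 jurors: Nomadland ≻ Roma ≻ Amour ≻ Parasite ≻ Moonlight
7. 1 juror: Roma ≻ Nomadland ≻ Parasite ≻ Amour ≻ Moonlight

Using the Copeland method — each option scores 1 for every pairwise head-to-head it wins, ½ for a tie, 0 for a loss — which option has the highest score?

Nomadland

Parasite: beats Moonlight; loses to Nomadland, Amour, and Roma → score 1.
Nomadland: beats Parasite, Moonlight, Amour, and Roma → score 4.
Moonlight: beats Roma; loses to Parasite, Nomadland, and Amour → score 1.
Amour: beats Parasite, Moonlight, and Roma; loses to Nomadland → score 3.
Roma: beats Parasite; loses to Nomadland, Moonlight, and Amour → score 1.
Nomadland has the best pairwise record.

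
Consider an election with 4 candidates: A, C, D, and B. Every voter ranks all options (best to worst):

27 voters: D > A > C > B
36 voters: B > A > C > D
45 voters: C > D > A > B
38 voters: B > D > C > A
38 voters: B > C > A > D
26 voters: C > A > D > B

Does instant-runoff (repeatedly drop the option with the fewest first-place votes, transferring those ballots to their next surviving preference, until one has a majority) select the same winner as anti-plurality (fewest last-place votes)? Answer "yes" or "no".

Instant-runoff — R1 A 0, C 71, D 27, B 112 (B winner). Winner: B.
Anti-plurality — last-place votes: A 38, C 0, D 74, B 98. Winner: C.
The two methods disagree.

no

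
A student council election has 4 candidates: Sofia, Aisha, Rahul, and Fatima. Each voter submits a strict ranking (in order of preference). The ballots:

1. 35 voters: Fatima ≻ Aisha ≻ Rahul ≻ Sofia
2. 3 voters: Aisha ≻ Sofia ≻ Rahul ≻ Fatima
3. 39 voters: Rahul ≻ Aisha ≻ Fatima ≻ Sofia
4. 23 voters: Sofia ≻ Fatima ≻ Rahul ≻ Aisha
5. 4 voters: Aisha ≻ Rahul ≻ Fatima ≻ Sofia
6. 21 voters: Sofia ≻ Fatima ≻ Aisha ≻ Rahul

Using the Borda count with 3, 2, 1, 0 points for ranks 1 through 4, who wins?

Fatima

Sofia: 35·0 + 3·2 + 39·0 + 23·3 + 4·0 + 21·3 = 138
Aisha: 35·2 + 3·3 + 39·2 + 23·0 + 4·3 + 21·1 = 190
Rahul: 35·1 + 3·1 + 39·3 + 23·1 + 4·2 + 21·0 = 186
Fatima: 35·3 + 3·0 + 39·1 + 23·2 + 4·1 + 21·2 = 236
Fatima has the highest Borda score (236).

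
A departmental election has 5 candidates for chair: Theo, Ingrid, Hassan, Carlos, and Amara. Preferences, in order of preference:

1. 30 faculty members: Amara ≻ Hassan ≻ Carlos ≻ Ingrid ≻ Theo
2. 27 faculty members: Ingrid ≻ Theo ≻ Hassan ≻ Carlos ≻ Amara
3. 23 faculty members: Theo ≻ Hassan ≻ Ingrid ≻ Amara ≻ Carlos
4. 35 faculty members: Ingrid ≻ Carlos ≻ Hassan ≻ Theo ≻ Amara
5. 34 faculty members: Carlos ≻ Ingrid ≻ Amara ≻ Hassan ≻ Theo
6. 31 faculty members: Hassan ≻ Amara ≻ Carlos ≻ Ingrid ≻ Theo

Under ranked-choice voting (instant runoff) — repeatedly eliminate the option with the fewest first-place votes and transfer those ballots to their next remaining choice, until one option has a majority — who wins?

Round 1: Theo 23, Ingrid 62, Hassan 31, Carlos 34, Amara 30. Eliminate Theo.
Round 2: Ingrid 62, Hassan 54, Carlos 34, Amara 30. Eliminate Amara.
Round 3: Ingrid 62, Hassan 84, Carlos 34. Eliminate Carlos.
Round 4: Ingrid 96, Hassan 84. Ingrid has a majority.

Ingrid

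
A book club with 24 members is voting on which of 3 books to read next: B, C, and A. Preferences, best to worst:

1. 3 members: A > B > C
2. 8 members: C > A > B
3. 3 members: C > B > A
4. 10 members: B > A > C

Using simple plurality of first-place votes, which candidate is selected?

C

First-place votes: B 10, C 11, A 3.
C has the most first-place votes.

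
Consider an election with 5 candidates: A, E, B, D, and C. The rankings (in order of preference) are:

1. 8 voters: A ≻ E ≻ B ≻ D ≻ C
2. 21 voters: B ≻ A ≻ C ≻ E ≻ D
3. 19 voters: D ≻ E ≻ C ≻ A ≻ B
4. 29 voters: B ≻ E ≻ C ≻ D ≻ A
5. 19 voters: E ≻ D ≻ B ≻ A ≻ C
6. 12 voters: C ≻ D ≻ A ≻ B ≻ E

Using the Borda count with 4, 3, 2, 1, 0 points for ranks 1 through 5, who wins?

B

A: 8·4 + 21·3 + 19·1 + 29·0 + 19·1 + 12·2 = 157
E: 8·3 + 21·1 + 19·3 + 29·3 + 19·4 + 12·0 = 265
B: 8·2 + 21·4 + 19·0 + 29·4 + 19·2 + 12·1 = 266
D: 8·1 + 21·0 + 19·4 + 29·1 + 19·3 + 12·3 = 206
C: 8·0 + 21·2 + 19·2 + 29·2 + 19·0 + 12·4 = 186
B has the highest Borda score (266).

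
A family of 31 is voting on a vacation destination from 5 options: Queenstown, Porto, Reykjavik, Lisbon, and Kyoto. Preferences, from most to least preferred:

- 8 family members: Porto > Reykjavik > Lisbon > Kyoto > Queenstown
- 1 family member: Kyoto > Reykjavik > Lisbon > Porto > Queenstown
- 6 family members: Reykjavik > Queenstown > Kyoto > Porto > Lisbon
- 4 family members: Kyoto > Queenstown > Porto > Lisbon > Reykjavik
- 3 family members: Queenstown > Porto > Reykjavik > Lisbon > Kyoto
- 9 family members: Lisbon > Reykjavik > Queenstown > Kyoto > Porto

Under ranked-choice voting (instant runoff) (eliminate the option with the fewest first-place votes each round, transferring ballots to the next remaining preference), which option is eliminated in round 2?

Round 1: Queenstown 3, Porto 8, Reykjavik 6, Lisbon 9, Kyoto 5. Eliminate Queenstown.
Round 2: Porto 11, Reykjavik 6, Lisbon 9, Kyoto 5. Eliminate Kyoto.

Kyoto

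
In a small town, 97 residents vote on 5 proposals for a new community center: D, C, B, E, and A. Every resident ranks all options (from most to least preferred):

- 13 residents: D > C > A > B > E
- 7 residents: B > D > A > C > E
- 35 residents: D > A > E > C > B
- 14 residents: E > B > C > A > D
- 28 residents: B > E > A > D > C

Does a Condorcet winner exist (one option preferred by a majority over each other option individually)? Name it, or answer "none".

Checking pairwise contests:
B beats D 49–48.
D beats C 83–14.
E beats B 49–48.
D beats E 55–42.
D beats A 55–42.
Every option loses at least one head-to-head, so there is no Condorcet winner.

none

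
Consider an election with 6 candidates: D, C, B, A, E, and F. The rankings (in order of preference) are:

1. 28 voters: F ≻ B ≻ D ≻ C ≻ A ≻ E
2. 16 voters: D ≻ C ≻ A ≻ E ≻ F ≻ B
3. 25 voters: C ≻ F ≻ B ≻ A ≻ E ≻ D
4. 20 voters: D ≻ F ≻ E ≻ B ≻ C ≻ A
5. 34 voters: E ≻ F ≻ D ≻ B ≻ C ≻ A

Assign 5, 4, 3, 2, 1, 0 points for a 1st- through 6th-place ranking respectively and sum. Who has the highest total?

F

D: 28·3 + 16·5 + 25·0 + 20·5 + 34·3 = 366
C: 28·2 + 16·4 + 25·5 + 20·1 + 34·1 = 299
B: 28·4 + 16·0 + 25·3 + 20·2 + 34·2 = 295
A: 28·1 + 16·3 + 25·2 + 20·0 + 34·0 = 126
E: 28·0 + 16·2 + 25·1 + 20·3 + 34·5 = 287
F: 28·5 + 16·1 + 25·4 + 20·4 + 34·4 = 472
F has the highest Borda score (472).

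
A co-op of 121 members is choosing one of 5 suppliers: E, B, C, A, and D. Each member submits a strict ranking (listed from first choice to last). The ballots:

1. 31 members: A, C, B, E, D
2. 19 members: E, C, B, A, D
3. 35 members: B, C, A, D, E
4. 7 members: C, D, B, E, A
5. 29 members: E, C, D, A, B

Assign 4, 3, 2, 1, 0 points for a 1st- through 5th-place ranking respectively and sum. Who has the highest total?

C

E: 31·1 + 19·4 + 35·0 + 7·1 + 29·4 = 230
B: 31·2 + 19·2 + 35·4 + 7·2 + 29·0 = 254
C: 31·3 + 19·3 + 35·3 + 7·4 + 29·3 = 370
A: 31·4 + 19·1 + 35·2 + 7·0 + 29·1 = 242
D: 31·0 + 19·0 + 35·1 + 7·3 + 29·2 = 114
C has the highest Borda score (370).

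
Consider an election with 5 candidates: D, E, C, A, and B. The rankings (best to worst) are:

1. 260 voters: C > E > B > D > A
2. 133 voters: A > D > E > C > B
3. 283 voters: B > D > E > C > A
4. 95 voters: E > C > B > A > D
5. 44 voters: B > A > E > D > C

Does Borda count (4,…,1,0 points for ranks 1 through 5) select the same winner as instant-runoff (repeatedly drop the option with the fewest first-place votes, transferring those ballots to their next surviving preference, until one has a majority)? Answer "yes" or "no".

Borda — scores: D 1552, E 2080, C 1741, A 759, B 2018. Winner: E.
Instant-runoff — R1 D 0, E 95, C 260, A 133, B 327 (D out); R2 E 95, C 260, A 133, B 327 (E out); R3 C 355, A 133, B 327 (A out); R4 C 488, B 327 (C winner). Winner: C.
The two methods disagree.

no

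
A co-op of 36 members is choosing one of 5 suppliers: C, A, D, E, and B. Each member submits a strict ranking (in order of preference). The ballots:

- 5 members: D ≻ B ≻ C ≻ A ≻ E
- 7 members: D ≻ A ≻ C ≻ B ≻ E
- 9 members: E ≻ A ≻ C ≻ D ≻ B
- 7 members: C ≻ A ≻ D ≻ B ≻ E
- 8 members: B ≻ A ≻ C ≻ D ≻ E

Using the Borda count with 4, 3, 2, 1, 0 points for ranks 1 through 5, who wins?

A

C: 5·2 + 7·2 + 9·2 + 7·4 + 8·2 = 86
A: 5·1 + 7·3 + 9·3 + 7·3 + 8·3 = 98
D: 5·4 + 7·4 + 9·1 + 7·2 + 8·1 = 79
E: 5·0 + 7·0 + 9·4 + 7·0 + 8·0 = 36
B: 5·3 + 7·1 + 9·0 + 7·1 + 8·4 = 61
A has the highest Borda score (98).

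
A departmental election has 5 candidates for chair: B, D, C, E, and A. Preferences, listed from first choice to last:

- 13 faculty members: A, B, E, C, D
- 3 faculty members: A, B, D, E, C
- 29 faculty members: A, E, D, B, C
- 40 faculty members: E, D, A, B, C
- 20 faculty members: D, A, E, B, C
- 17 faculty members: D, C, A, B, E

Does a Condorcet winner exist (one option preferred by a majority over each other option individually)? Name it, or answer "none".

none

Checking pairwise contests:
D beats B 106–16.
E beats D 82–40.
B beats C 105–17.
A beats E 82–40.
D beats A 77–45.
Every option loses at least one head-to-head, so there is no Condorcet winner.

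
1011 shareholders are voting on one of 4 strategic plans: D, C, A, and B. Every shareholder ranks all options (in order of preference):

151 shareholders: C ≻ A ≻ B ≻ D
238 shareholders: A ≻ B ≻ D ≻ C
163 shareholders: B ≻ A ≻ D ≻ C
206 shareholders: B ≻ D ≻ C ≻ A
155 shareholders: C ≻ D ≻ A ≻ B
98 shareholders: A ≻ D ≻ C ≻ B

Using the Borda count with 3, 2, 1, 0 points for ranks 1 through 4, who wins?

A

D: 151·0 + 238·1 + 163·1 + 206·2 + 155·2 + 98·2 = 1319
C: 151·3 + 238·0 + 163·0 + 206·1 + 155·3 + 98·1 = 1222
A: 151·2 + 238·3 + 163·2 + 206·0 + 155·1 + 98·3 = 1791
B: 151·1 + 238·2 + 163·3 + 206·3 + 155·0 + 98·0 = 1734
A has the highest Borda score (1791).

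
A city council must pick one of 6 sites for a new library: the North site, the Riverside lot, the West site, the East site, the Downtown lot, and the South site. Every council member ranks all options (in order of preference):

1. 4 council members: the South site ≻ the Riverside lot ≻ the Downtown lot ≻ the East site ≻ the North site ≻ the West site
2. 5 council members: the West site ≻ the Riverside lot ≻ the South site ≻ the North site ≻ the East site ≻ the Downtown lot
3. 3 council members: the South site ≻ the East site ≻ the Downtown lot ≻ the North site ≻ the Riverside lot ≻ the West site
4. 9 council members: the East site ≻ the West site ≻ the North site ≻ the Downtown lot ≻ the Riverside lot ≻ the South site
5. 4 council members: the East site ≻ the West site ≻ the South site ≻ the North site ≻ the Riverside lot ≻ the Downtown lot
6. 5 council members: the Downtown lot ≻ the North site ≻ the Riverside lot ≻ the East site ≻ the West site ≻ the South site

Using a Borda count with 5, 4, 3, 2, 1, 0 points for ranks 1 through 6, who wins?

the North site: 4·1 + 5·2 + 3·2 + 9·3 + 4·2 + 5·4 = 75
the Riverside lot: 4·4 + 5·4 + 3·1 + 9·1 + 4·1 + 5·3 = 67
the West site: 4·0 + 5·5 + 3·0 + 9·4 + 4·4 + 5·1 = 82
the East site: 4·2 + 5·1 + 3·4 + 9·5 + 4·5 + 5·2 = 100
the Downtown lot: 4·3 + 5·0 + 3·3 + 9·2 + 4·0 + 5·5 = 64
the South site: 4·5 + 5·3 + 3·5 + 9·0 + 4·3 + 5·0 = 62
the East site has the highest Borda score (100).

the East site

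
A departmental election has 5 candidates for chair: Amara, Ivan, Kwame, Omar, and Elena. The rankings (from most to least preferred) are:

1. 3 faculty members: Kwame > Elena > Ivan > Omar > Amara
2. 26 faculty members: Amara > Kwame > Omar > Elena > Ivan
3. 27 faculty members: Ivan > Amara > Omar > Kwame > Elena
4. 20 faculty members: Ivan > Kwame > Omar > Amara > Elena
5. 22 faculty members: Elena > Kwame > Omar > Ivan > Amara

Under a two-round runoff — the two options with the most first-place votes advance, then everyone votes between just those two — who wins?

Round 1 first-place votes: Amara 26, Ivan 47, Kwame 3, Omar 0, Elena 22.
Ivan and Amara advance.
Runoff: Ivan is preferred to Amara by 72 voters; Amara by 26.
Ivan wins the runoff.

Ivan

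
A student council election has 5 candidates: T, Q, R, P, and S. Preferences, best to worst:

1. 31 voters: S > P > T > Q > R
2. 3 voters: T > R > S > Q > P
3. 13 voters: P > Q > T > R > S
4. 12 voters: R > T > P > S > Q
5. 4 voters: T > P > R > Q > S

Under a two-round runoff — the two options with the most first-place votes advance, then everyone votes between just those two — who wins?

Round 1 first-place votes: T 7, Q 0, R 12, P 13, S 31.
S and P advance.
Runoff: S is preferred to P by 34 voters; P by 29.
S wins the runoff.

S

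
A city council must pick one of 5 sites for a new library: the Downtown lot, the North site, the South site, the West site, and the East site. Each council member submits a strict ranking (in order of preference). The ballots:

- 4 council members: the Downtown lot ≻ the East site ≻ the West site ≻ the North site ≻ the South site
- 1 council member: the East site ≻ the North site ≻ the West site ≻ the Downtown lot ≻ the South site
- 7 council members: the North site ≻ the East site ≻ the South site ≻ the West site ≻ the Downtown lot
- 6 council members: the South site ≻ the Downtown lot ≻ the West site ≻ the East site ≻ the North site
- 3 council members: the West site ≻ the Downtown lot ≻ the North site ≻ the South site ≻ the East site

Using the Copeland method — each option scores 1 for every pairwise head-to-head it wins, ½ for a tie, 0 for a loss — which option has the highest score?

the East site

the Downtown lot: beats the North site and the East site; loses to the South site and the West site → score 2.
the North site: beats the South site; loses to the Downtown lot, the West site, and the East site → score 1.
the South site: beats the Downtown lot and the West site; loses to the North site and the East site → score 2.
the West site: beats the Downtown lot and the North site; loses to the South site and the East site → score 2.
the East site: beats the North site, the South site, and the West site; loses to the Downtown lot → score 3.
the East site has the best pairwise record.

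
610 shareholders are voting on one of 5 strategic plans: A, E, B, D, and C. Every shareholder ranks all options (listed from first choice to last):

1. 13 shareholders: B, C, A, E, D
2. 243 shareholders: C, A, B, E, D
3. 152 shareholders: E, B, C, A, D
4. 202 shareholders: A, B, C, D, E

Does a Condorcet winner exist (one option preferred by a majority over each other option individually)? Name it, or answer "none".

none

Checking pairwise contests:
C beats A 408–202.
A beats E 458–152.
A beats B 445–165.
A beats D 610–0.
B beats C 367–243.
Every option loses at least one head-to-head, so there is no Condorcet winner.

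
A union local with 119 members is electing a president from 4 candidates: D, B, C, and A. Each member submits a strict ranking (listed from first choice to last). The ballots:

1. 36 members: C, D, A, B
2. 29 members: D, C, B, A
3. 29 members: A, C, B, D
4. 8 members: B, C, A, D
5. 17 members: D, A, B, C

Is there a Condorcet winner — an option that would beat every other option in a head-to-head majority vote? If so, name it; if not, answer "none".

C

C vs D: 73–46 for C.
C vs B: 94–25 for C.
C vs A: 73–46 for C.
C beats every other option head-to-head.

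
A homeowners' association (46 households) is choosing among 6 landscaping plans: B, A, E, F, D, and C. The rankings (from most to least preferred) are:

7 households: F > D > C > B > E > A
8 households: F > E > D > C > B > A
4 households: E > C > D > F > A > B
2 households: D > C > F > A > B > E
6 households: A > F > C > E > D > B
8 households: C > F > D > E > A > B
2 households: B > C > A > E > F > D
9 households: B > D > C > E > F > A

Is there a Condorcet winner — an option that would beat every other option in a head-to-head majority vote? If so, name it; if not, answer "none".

none

Checking pairwise contests:
E beats B 26–20.
B beats A 26–20.
F beats E 31–15.
C beats F 25–21.
F beats D 31–15.
D beats C 26–20.
Every option loses at least one head-to-head, so there is no Condorcet winner.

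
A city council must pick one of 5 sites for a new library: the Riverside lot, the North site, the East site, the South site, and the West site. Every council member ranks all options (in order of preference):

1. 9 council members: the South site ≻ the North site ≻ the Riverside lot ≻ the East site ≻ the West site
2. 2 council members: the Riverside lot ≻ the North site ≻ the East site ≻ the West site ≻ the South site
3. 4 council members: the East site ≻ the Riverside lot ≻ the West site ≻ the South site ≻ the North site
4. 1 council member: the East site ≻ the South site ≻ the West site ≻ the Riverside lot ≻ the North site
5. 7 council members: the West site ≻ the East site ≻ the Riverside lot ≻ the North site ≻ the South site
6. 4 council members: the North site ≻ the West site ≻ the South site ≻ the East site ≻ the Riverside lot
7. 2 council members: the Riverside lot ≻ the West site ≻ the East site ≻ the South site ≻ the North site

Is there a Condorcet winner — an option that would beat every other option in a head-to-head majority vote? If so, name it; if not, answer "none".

Checking pairwise contests:
the East site beats the Riverside lot 16–13.
the Riverside lot beats the North site 16–13.
the North site beats the East site 15–14.
the Riverside lot beats the South site 15–14.
the Riverside lot beats the West site 17–12.
Every option loses at least one head-to-head, so there is no Condorcet winner.

none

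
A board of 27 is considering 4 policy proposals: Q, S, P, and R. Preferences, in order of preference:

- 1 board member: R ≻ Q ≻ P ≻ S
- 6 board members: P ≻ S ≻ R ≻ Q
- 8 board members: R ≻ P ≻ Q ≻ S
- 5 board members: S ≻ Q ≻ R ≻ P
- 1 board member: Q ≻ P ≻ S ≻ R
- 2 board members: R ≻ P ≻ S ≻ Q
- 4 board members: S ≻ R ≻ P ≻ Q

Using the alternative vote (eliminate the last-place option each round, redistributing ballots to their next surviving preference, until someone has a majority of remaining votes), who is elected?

S

Round 1: Q 1, S 9, P 6, R 11. Eliminate Q.
Round 2: S 9, P 7, R 11. Eliminate P.
Round 3: S 16, R 11. S has a majority.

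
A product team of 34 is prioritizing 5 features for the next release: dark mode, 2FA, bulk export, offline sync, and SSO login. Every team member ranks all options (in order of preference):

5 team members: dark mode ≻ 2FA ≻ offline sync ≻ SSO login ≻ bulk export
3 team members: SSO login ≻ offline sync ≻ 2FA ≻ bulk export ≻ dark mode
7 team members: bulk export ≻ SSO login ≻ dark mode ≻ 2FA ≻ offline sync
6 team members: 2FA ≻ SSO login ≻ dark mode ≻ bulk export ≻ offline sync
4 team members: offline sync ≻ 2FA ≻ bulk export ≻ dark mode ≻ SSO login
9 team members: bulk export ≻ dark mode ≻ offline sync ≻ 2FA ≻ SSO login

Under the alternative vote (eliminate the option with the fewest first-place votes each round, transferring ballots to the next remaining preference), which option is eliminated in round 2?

Round 1: dark mode 5, 2FA 6, bulk export 16, offline sync 4, SSO login 3. Eliminate SSO login.
Round 2: dark mode 5, 2FA 6, bulk export 16, offline sync 7. Eliminate dark mode.

dark mode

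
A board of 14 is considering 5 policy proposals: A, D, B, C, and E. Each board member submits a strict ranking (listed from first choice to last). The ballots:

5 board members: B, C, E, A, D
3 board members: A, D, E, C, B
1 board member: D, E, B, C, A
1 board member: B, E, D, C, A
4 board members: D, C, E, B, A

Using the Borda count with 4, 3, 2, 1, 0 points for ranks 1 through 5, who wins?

A: 5·1 + 3·4 + 1·0 + 1·0 + 4·0 = 17
D: 5·0 + 3·3 + 1·4 + 1·2 + 4·4 = 31
B: 5·4 + 3·0 + 1·2 + 1·4 + 4·1 = 30
C: 5·3 + 3·1 + 1·1 + 1·1 + 4·3 = 32
E: 5·2 + 3·2 + 1·3 + 1·3 + 4·2 = 30
C has the highest Borda score (32).

C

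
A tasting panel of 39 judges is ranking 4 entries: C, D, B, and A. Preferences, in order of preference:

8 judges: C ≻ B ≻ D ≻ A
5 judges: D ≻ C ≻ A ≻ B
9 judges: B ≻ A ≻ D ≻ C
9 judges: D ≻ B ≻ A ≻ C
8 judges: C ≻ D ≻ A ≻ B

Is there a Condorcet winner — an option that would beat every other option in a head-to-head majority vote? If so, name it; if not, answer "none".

D vs C: 23–16 for D.
D vs B: 22–17 for D.
D vs A: 30–9 for D.
D beats every other option head-to-head.

D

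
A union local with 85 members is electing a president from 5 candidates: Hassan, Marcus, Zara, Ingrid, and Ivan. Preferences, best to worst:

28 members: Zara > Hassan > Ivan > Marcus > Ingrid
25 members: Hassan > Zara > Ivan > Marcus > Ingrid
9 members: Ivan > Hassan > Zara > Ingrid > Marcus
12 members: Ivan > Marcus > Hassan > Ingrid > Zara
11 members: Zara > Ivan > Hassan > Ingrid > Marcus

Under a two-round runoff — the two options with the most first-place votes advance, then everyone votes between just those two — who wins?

Round 1 first-place votes: Hassan 25, Marcus 0, Zara 39, Ingrid 0, Ivan 21.
Zara and Hassan advance.
Runoff: Zara is preferred to Hassan by 39 voters; Hassan by 46.
Hassan wins the runoff.

Hassan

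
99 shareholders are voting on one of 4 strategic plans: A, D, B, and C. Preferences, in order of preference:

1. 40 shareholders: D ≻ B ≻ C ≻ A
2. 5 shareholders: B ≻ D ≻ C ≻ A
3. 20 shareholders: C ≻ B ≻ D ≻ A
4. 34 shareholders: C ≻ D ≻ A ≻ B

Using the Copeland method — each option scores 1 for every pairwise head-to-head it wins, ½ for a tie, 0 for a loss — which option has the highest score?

A: loses to D, B, and C → score 0.
D: beats A and B; loses to C → score 2.
B: beats A; loses to D and C → score 1.
C: beats A, D, and B → score 3.
C has the best pairwise record.

C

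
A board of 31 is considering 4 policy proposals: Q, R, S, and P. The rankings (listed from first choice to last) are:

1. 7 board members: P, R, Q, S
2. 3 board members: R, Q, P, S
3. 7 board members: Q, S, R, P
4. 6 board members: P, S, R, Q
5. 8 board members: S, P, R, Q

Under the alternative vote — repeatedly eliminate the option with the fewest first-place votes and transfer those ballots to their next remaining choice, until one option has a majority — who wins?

Round 1: Q 7, R 3, S 8, P 13. Eliminate R.
Round 2: Q 10, S 8, P 13. Eliminate S.
Round 3: Q 10, P 21. P has a majority.

P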